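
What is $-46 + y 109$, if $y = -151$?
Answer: $-16505$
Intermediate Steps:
$-46 + y 109 = -46 - 16459 = -16505$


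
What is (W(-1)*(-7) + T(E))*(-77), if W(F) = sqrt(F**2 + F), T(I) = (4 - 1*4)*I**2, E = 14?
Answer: 0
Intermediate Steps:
T(I) = 0 (T(I) = (4 - 4)*I**2 = 0*I**2 = 0)
W(F) = sqrt(F + F**2)
(W(-1)*(-7) + T(E))*(-77) = (sqrt(-(1 - 1))*(-7) + 0)*(-77) = (sqrt(-1*0)*(-7) + 0)*(-77) = (sqrt(0)*(-7) + 0)*(-77) = (0*(-7) + 0)*(-77) = (0 + 0)*(-77) = 0*(-77) = 0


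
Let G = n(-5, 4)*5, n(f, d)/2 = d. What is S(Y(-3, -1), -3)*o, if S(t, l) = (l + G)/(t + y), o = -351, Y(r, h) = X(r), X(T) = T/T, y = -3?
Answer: 12987/2 ≈ 6493.5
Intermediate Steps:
n(f, d) = 2*d
G = 40 (G = (2*4)*5 = 8*5 = 40)
X(T) = 1
Y(r, h) = 1
S(t, l) = (40 + l)/(-3 + t) (S(t, l) = (l + 40)/(t - 3) = (40 + l)/(-3 + t))
S(Y(-3, -1), -3)*o = ((40 - 3)/(-3 + 1))*(-351) = (37/(-2))*(-351) = -½*37*(-351) = -37/2*(-351) = 12987/2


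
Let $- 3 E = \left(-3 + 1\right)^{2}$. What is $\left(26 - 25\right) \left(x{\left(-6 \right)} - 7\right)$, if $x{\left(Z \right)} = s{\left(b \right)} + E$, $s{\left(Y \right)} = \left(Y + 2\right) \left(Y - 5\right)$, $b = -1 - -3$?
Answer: $- \frac{61}{3} \approx -20.333$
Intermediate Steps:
$b = 2$ ($b = -1 + 3 = 2$)
$E = - \frac{4}{3}$ ($E = - \frac{\left(-3 + 1\right)^{2}}{3} = - \frac{\left(-2\right)^{2}}{3} = \left(- \frac{1}{3}\right) 4 = - \frac{4}{3} \approx -1.3333$)
$s{\left(Y \right)} = \left(-5 + Y\right) \left(2 + Y\right)$ ($s{\left(Y \right)} = \left(2 + Y\right) \left(-5 + Y\right) = \left(-5 + Y\right) \left(2 + Y\right)$)
$x{\left(Z \right)} = - \frac{40}{3}$ ($x{\left(Z \right)} = \left(-10 + 2^{2} - 6\right) - \frac{4}{3} = \left(-10 + 4 - 6\right) - \frac{4}{3} = -12 - \frac{4}{3} = - \frac{40}{3}$)
$\left(26 - 25\right) \left(x{\left(-6 \right)} - 7\right) = \left(26 - 25\right) \left(- \frac{40}{3} - 7\right) = 1 \left(- \frac{61}{3}\right) = - \frac{61}{3}$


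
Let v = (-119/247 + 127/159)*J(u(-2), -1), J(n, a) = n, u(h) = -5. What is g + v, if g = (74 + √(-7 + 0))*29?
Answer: 84217618/39273 + 29*I*√7 ≈ 2144.4 + 76.727*I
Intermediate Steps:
g = 2146 + 29*I*√7 (g = (74 + √(-7))*29 = (74 + I*√7)*29 = 2146 + 29*I*√7 ≈ 2146.0 + 76.727*I)
v = -62240/39273 (v = (-119/247 + 127/159)*(-5) = (12448/39273)*(-5) = -62240/39273 ≈ -1.5848)
g + v = (2146 + 29*I*√7) - 62240/39273 = 84217618/39273 + 29*I*√7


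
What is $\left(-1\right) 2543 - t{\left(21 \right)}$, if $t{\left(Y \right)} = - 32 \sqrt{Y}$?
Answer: $-2543 + 32 \sqrt{21} \approx -2396.4$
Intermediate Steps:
$\left(-1\right) 2543 - t{\left(21 \right)} = \left(-1\right) 2543 - - 32 \sqrt{21} = -2543 + 32 \sqrt{21}$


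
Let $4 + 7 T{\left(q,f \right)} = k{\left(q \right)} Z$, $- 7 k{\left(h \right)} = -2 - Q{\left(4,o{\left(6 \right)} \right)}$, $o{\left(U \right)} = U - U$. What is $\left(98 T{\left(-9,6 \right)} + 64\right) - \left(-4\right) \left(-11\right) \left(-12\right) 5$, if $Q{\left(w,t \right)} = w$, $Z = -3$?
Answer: $2612$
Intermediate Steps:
$o{\left(U \right)} = 0$
$k{\left(h \right)} = \frac{6}{7}$ ($k{\left(h \right)} = - \frac{-2 - 4}{7} = \left(- \frac{1}{7}\right) \left(-6\right) = \frac{6}{7}$)
$T{\left(q,f \right)} = - \frac{46}{49}$ ($T{\left(q,f \right)} = - \frac{4}{7} + \frac{\frac{6}{7} \left(-3\right)}{7} = - \frac{4}{7} + \frac{1}{7} \left(- \frac{18}{7}\right) = - \frac{4}{7} - \frac{18}{49} = - \frac{46}{49}$)
$\left(98 T{\left(-9,6 \right)} + 64\right) - \left(-4\right) \left(-11\right) \left(-12\right) 5 = \left(98 \left(- \frac{46}{49}\right) + 64\right) - \left(-4\right) \left(-11\right) \left(-12\right) 5 = \left(-92 + 64\right) - 44 \left(-12\right) 5 = -28 - \left(-528\right) 5 = -28 - -2640 = -28 + 2640 = 2612$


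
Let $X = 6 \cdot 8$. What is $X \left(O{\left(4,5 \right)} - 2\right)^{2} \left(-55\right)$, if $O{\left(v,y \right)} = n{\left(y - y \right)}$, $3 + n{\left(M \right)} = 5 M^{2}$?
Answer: $-66000$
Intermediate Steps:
$n{\left(M \right)} = -3 + 5 M^{2}$
$O{\left(v,y \right)} = -3$ ($O{\left(v,y \right)} = -3 + 5 \left(y - y\right)^{2} = -3 + 5 \cdot 0^{2} = -3 + 5 \cdot 0 = -3 + 0 = -3$)
$X = 48$
$X \left(O{\left(4,5 \right)} - 2\right)^{2} \left(-55\right) = 48 \left(-3 - 2\right)^{2} \left(-55\right) = 48 \left(-5\right)^{2} \left(-55\right) = 48 \cdot 25 \left(-55\right) = 1200 \left(-55\right) = -66000$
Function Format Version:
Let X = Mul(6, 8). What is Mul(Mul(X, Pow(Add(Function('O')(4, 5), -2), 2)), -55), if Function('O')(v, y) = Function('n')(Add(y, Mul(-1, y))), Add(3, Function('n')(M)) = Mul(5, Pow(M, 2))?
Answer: -66000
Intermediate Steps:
Function('n')(M) = Add(-3, Mul(5, Pow(M, 2)))
Function('O')(v, y) = -3 (Function('O')(v, y) = Add(-3, Mul(5, Pow(Add(y, Mul(-1, y)), 2))) = Add(-3, Mul(5, Pow(0, 2))) = Add(-3, Mul(5, 0)) = Add(-3, 0) = -3)
X = 48
Mul(Mul(X, Pow(Add(Function('O')(4, 5), -2), 2)), -55) = Mul(Mul(48, Pow(Add(-3, -2), 2)), -55) = Mul(Mul(48, Pow(-5, 2)), -55) = Mul(Mul(48, 25), -55) = Mul(1200, -55) = -66000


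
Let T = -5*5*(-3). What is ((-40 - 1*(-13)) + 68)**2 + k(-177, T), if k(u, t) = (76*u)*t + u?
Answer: -1007396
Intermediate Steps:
T = 75 (T = -25*(-3) = 75)
k(u, t) = u + 76*t*u (k(u, t) = 76*t*u + u = u + 76*t*u)
((-40 - 1*(-13)) + 68)**2 + k(-177, T) = ((-40 - 1*(-13)) + 68)**2 - 177*(1 + 76*75) = ((-40 + 13) + 68)**2 - 177*(1 + 5700) = (-27 + 68)**2 - 177*5701 = 41**2 - 1009077 = 1681 - 1009077 = -1007396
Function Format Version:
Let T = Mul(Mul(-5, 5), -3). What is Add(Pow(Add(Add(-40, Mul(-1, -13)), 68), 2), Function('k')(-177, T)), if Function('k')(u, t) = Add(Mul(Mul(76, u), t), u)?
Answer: -1007396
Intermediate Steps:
T = 75 (T = Mul(-25, -3) = 75)
Function('k')(u, t) = Add(u, Mul(76, t, u)) (Function('k')(u, t) = Add(Mul(76, t, u), u) = Add(u, Mul(76, t, u)))
Add(Pow(Add(Add(-40, Mul(-1, -13)), 68), 2), Function('k')(-177, T)) = Add(Pow(Add(Add(-40, Mul(-1, -13)), 68), 2), Mul(-177, Add(1, Mul(76, 75)))) = Add(Pow(Add(Add(-40, 13), 68), 2), Mul(-177, Add(1, 5700))) = Add(Pow(Add(-27, 68), 2), Mul(-177, 5701)) = Add(Pow(41, 2), -1009077) = Add(1681, -1009077) = -1007396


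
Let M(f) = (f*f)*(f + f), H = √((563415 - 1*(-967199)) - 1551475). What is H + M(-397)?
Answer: -125141546 + I*√20861 ≈ -1.2514e+8 + 144.43*I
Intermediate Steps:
H = I*√20861 (H = √((563415 + 967199) - 1551475) = √(1530614 - 1551475) = √(-20861) = I*√20861 ≈ 144.43*I)
M(f) = 2*f³ (M(f) = f²*(2*f) = 2*f³)
H + M(-397) = I*√20861 + 2*(-397)³ = I*√20861 + 2*(-62570773) = I*√20861 - 125141546 = -125141546 + I*√20861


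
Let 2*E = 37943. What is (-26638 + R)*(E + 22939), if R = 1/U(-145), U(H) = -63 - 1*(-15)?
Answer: -107175626125/96 ≈ -1.1164e+9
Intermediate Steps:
U(H) = -48 (U(H) = -63 + 15 = -48)
R = -1/48 (R = 1/(-48) = -1/48 ≈ -0.020833)
E = 37943/2 (E = (1/2)*37943 = 37943/2 ≈ 18972.)
(-26638 + R)*(E + 22939) = (-26638 - 1/48)*(37943/2 + 22939) = -1278625/48*83821/2 = -107175626125/96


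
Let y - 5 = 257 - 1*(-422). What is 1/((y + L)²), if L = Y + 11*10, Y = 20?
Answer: 1/662596 ≈ 1.5092e-6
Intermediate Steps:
y = 684 (y = 5 + (257 - 1*(-422)) = 5 + (257 + 422) = 5 + 679 = 684)
L = 130 (L = 20 + 11*10 = 20 + 110 = 130)
1/((y + L)²) = 1/((684 + 130)²) = 1/(814²) = 1/662596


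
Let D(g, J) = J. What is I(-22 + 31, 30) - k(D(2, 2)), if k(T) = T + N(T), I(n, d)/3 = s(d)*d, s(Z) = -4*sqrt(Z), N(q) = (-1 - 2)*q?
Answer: 4 - 360*sqrt(30) ≈ -1967.8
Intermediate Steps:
N(q) = -3*q
I(n, d) = -12*d**(3/2) (I(n, d) = 3*((-4*sqrt(d))*d) = 3*(-4*d**(3/2)) = -12*d**(3/2))
k(T) = -2*T (k(T) = T - 3*T = -2*T)
I(-22 + 31, 30) - k(D(2, 2)) = -360*sqrt(30) - (-2)*2 = -360*sqrt(30) - 1*(-4) = -360*sqrt(30) + 4 = 4 - 360*sqrt(30)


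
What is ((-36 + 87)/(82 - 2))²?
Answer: 2601/6400 ≈ 0.40641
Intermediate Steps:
((-36 + 87)/(82 - 2))² = (51/80)² = 2601/6400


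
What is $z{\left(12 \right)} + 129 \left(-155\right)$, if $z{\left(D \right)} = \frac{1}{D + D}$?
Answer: $- \frac{479879}{24} \approx -19995.0$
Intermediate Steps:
$z{\left(D \right)} = \frac{1}{2 D}$
$z{\left(12 \right)} + 129 \left(-155\right) = \frac{1}{2 \cdot 12} + 129 \left(-155\right) = \frac{1}{2} \cdot \frac{1}{12} - 19995 = \frac{1}{24} - 19995 = - \frac{479879}{24}$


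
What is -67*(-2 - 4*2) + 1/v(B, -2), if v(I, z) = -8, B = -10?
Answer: 5359/8 ≈ 669.88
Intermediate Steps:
-67*(-2 - 4*2) + 1/v(B, -2) = -67*(-2 - 4*2) + 1/(-8) = -67*(-2 - 8) - 1/8 = -67*(-10) - 1/8 = 670 - 1/8 = 5359/8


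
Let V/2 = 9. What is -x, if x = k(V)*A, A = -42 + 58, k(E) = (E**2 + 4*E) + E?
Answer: -6624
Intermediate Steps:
V = 18 (V = 2*9 = 18)
k(E) = E**2 + 5*E
A = 16
x = 6624 (x = (18*(5 + 18))*16 = (18*23)*16 = 414*16 = 6624)
-x = -1*6624 = -6624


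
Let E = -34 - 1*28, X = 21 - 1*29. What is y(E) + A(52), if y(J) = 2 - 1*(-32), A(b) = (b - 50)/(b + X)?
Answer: 749/22 ≈ 34.045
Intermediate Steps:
X = -8 (X = 21 - 29 = -8)
A(b) = (-50 + b)/(-8 + b) (A(b) = (b - 50)/(b - 8) = (-50 + b)/(-8 + b))
E = -62 (E = -34 - 28 = -62)
y(J) = 34 (y(J) = 2 + 32 = 34)
y(E) + A(52) = 34 + (-50 + 52)/(-8 + 52) = 34 + 2/44 = 34 + (1/44)*2 = 34 + 1/22 = 749/22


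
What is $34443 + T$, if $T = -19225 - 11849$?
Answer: $3369$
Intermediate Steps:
$T = -31074$
$34443 + T = 34443 - 31074 = 3369$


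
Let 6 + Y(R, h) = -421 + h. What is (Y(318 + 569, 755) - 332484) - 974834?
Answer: -1306990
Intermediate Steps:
Y(R, h) = -427 + h (Y(R, h) = -6 + (-421 + h) = -427 + h)
(Y(318 + 569, 755) - 332484) - 974834 = ((-427 + 755) - 332484) - 974834 = (328 - 332484) - 974834 = -332156 - 974834 = -1306990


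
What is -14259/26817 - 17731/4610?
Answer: -25772677/5886970 ≈ -4.3779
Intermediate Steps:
-14259/26817 - 17731/4610 = -14259*1/26817 - 17731*1/4610 = -679/1277 - 17731/4610 = -25772677/5886970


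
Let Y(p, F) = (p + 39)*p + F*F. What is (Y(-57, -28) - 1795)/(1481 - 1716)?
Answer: -3/47 ≈ -0.063830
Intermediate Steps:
Y(p, F) = F**2 + p*(39 + p) (Y(p, F) = (39 + p)*p + F**2 = p*(39 + p) + F**2 = F**2 + p*(39 + p))
(Y(-57, -28) - 1795)/(1481 - 1716) = (((-28)**2 + (-57)**2 + 39*(-57)) - 1795)/(1481 - 1716) = ((784 + 3249 - 2223) - 1795)/(-235) = (1810 - 1795)*(-1/235) = 15*(-1/235) = -3/47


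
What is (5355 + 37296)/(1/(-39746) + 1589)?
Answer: 188356294/7017377 ≈ 26.841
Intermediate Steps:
(5355 + 37296)/(1/(-39746) + 1589) = 42651/(-1/39746 + 1589) = 42651/(63156393/39746) = 42651*(39746/63156393) = 188356294/7017377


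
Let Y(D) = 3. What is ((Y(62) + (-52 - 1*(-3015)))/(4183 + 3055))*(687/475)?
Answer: 1018821/1719025 ≈ 0.59267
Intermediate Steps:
((Y(62) + (-52 - 1*(-3015)))/(4183 + 3055))*(687/475) = ((3 + (-52 - 1*(-3015)))/(4183 + 3055))*(687/475) = ((3 + (-52 + 3015))/7238)*(687*(1/475)) = ((3 + 2963)*(1/7238))*(687/475) = (2966*(1/7238))*(687/475) = (1483/3619)*(687/475) = 1018821/1719025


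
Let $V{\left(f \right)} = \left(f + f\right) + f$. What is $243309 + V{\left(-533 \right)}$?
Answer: $241710$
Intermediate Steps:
$V{\left(f \right)} = 3 f$ ($V{\left(f \right)} = 2 f + f = 3 f$)
$243309 + V{\left(-533 \right)} = 243309 + 3 \left(-533\right) = 243309 - 1599 = 241710$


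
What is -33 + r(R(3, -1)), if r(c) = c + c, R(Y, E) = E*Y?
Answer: -39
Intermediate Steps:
r(c) = 2*c
-33 + r(R(3, -1)) = -33 + 2*(-1*3) = -33 + 2*(-3) = -33 - 6 = -39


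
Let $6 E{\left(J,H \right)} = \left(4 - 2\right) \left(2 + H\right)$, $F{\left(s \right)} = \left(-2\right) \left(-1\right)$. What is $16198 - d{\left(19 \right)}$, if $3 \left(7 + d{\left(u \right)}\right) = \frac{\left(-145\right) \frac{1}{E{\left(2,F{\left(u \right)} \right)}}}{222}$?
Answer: $\frac{14390185}{888} \approx 16205.0$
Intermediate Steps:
$F{\left(s \right)} = 2$
$E{\left(J,H \right)} = \frac{2}{3} + \frac{H}{3}$ ($E{\left(J,H \right)} = \frac{\left(4 - 2\right) \left(2 + H\right)}{6} = \frac{2 \left(2 + H\right)}{6} = \frac{4 + 2 H}{6} = \frac{2}{3} + \frac{H}{3}$)
$d{\left(u \right)} = - \frac{6361}{888}$ ($d{\left(u \right)} = -7 + \frac{- \frac{145}{\frac{2}{3} + \frac{1}{3} \cdot 2} \cdot \frac{1}{222}}{3} = -7 + \frac{- \frac{145}{\frac{2}{3} + \frac{2}{3}} \cdot \frac{1}{222}}{3} = -7 + \frac{- \frac{145}{\frac{4}{3}} \cdot \frac{1}{222}}{3} = -7 + \frac{\left(-145\right) \frac{3}{4} \cdot \frac{1}{222}}{3} = -7 + \frac{\left(- \frac{435}{4}\right) \frac{1}{222}}{3} = -7 + \frac{1}{3} \left(- \frac{145}{296}\right) = -7 - \frac{145}{888} = - \frac{6361}{888}$)
$16198 - d{\left(19 \right)} = 16198 - - \frac{6361}{888} = 16198 + \frac{6361}{888} = \frac{14390185}{888}$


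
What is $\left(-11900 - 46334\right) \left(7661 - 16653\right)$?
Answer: $523640128$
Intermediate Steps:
$\left(-11900 - 46334\right) \left(7661 - 16653\right) = \left(-58234\right) \left(-8992\right) = 523640128$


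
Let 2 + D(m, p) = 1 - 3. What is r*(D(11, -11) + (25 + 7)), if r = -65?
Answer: -1820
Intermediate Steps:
D(m, p) = -4 (D(m, p) = -2 + (1 - 3) = -2 - 2 = -4)
r*(D(11, -11) + (25 + 7)) = -65*(-4 + (25 + 7)) = -65*(-4 + 32) = -65*28 = -1820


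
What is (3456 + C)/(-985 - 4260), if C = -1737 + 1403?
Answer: -3122/5245 ≈ -0.59523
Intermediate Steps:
C = -334
(3456 + C)/(-985 - 4260) = (3456 - 334)/(-985 - 4260) = 3122/(-5245) = 3122*(-1/5245) = -3122/5245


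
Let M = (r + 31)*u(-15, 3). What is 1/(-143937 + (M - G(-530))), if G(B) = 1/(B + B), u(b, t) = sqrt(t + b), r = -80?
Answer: -161727612140/23278619529185161 + 110112800*I*sqrt(3)/23278619529185161 ≈ -6.9475e-6 + 8.193e-9*I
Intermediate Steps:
u(b, t) = sqrt(b + t)
M = -98*I*sqrt(3) (M = (-80 + 31)*sqrt(-15 + 3) = -98*I*sqrt(3) ≈ -169.74*I)
G(B) = 1/(2*B)
1/(-143937 + (M - G(-530))) = 1/(-143937 + (-98*I*sqrt(3) - 1/(2*(-530)))) = 1/(-143937 + (-98*I*sqrt(3) - (-1)/(2*530))) = 1/(-143937 + (-98*I*sqrt(3) - 1*(-1/1060))) = 1/(-143937 + (-98*I*sqrt(3) + 1/1060)) = 1/(-143937 + (1/1060 - 98*I*sqrt(3))) = 1/(-152573219/1060 - 98*I*sqrt(3))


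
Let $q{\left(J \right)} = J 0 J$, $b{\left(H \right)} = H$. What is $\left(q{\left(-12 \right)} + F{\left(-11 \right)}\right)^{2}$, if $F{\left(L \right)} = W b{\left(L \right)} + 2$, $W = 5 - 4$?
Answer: $81$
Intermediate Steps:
$W = 1$ ($W = 5 - 4 = 1$)
$F{\left(L \right)} = 2 + L$ ($F{\left(L \right)} = 1 L + 2 = L + 2 = 2 + L$)
$q{\left(J \right)} = 0$ ($q{\left(J \right)} = 0 J = 0$)
$\left(q{\left(-12 \right)} + F{\left(-11 \right)}\right)^{2} = \left(0 + \left(2 - 11\right)\right)^{2} = \left(0 - 9\right)^{2} = \left(-9\right)^{2} = 81$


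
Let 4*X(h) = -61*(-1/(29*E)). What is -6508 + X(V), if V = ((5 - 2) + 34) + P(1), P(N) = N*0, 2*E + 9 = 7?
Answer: -754989/116 ≈ -6508.5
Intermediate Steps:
E = -1 (E = -9/2 + (½)*7 = -9/2 + 7/2 = -1)
P(N) = 0
V = 37 (V = ((5 - 2) + 34) + 0 = (3 + 34) + 0 = 37 + 0 = 37)
X(h) = -61/116 (X(h) = (-61/((-29*(-1))))/4 = (-61/29)/4 = (-61*1/29)/4 = (¼)*(-61/29) = -61/116)
-6508 + X(V) = -6508 - 61/116 = -754989/116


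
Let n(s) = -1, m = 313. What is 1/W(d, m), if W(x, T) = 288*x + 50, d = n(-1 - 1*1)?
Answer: -1/238 ≈ -0.0042017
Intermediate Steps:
d = -1
W(x, T) = 50 + 288*x
1/W(d, m) = 1/(50 + 288*(-1)) = 1/(50 - 288) = 1/(-238) = -1/238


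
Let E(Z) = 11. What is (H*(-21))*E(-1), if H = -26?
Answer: 6006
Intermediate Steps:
(H*(-21))*E(-1) = -26*(-21)*11 = 546*11 = 6006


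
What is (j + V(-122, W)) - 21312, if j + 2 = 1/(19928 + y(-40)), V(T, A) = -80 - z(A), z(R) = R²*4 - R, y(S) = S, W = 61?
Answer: -720283695/19888 ≈ -36217.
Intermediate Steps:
z(R) = -R + 4*R² (z(R) = 4*R² - R = -R + 4*R²)
V(T, A) = -80 - A*(-1 + 4*A)
j = -39775/19888 (j = -2 + 1/(19928 - 40) = -2 + 1/19888 = -39775/19888 ≈ -2.0000)
(j + V(-122, W)) - 21312 = (-39775/19888 + (-80 + 61 - 4*61²)) - 21312 = (-39775/19888 + (-80 + 61 - 4*3721)) - 21312 = (-39775/19888 + (-80 + 61 - 14884)) - 21312 = (-39775/19888 - 14903) - 21312 = -296430639/19888 - 21312 = -720283695/19888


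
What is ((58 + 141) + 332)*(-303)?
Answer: -160893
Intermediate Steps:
((58 + 141) + 332)*(-303) = (199 + 332)*(-303) = 531*(-303) = -160893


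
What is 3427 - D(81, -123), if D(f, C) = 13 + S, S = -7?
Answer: 3421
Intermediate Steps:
D(f, C) = 6 (D(f, C) = 13 - 7 = 6)
3427 - D(81, -123) = 3427 - 1*6 = 3427 - 6 = 3421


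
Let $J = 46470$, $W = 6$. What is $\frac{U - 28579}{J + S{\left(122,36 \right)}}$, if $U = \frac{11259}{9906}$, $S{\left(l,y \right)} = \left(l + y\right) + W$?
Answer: $- \frac{94364105}{153985468} \approx -0.61281$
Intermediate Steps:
$S{\left(l,y \right)} = 6 + l + y$ ($S{\left(l,y \right)} = \left(l + y\right) + 6 = 6 + l + y$)
$U = \frac{3753}{3302}$ ($U = 11259 \cdot \frac{1}{9906} = \frac{3753}{3302} \approx 1.1366$)
$\frac{U - 28579}{J + S{\left(122,36 \right)}} = \frac{\frac{3753}{3302} - 28579}{46470 + \left(6 + 122 + 36\right)} = - \frac{94364105}{3302 \left(46470 + 164\right)} = - \frac{94364105}{3302 \cdot 46634} = \left(- \frac{94364105}{3302}\right) \frac{1}{46634} = - \frac{94364105}{153985468}$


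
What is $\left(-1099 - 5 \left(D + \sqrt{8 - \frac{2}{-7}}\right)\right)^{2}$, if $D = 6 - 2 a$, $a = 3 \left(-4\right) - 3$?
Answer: $\frac{11452337}{7} + \frac{12790 \sqrt{406}}{7} \approx 1.6729 \cdot 10^{6}$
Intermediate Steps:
$a = -15$ ($a = -12 - 3 = -15$)
$D = 36$ ($D = 6 - -30 = 6 + 30 = 36$)
$\left(-1099 - 5 \left(D + \sqrt{8 - \frac{2}{-7}}\right)\right)^{2} = \left(-1099 - 5 \left(36 + \sqrt{8 - \frac{2}{-7}}\right)\right)^{2} = \left(-1099 - 5 \left(36 + \sqrt{8 - - \frac{2}{7}}\right)\right)^{2} = \left(-1099 - 5 \left(36 + \sqrt{8 + \frac{2}{7}}\right)\right)^{2} = \left(-1099 - 5 \left(36 + \sqrt{\frac{58}{7}}\right)\right)^{2} = \left(-1099 - 5 \left(36 + \frac{\sqrt{406}}{7}\right)\right)^{2} = \left(-1099 - \left(180 + \frac{5 \sqrt{406}}{7}\right)\right)^{2} = \left(-1279 - \frac{5 \sqrt{406}}{7}\right)^{2}$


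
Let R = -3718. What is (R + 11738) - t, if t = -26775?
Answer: 34795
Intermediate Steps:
(R + 11738) - t = (-3718 + 11738) - 1*(-26775) = 8020 + 26775 = 34795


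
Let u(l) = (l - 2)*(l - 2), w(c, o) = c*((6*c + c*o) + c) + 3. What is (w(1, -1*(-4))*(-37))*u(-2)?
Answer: -8288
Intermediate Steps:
w(c, o) = 3 + c*(7*c + c*o) (w(c, o) = c*(7*c + c*o) + 3 = 3 + c*(7*c + c*o))
u(l) = (-2 + l)² (u(l) = (-2 + l)*(-2 + l) = (-2 + l)²)
(w(1, -1*(-4))*(-37))*u(-2) = ((3 + 7*1² - 1*(-4)*1²)*(-37))*(-2 - 2)² = ((3 + 7*1 + 4*1)*(-37))*(-4)² = ((3 + 7 + 4)*(-37))*16 = (14*(-37))*16 = -518*16 = -8288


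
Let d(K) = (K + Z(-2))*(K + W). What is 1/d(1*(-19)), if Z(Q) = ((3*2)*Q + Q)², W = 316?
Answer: 1/52569 ≈ 1.9023e-5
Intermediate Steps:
Z(Q) = 49*Q² (Z(Q) = (6*Q + Q)² = (7*Q)² = 49*Q²)
d(K) = (196 + K)*(316 + K) (d(K) = (K + 49*(-2)²)*(K + 316) = (K + 49*4)*(316 + K) = (K + 196)*(316 + K) = (196 + K)*(316 + K))
1/d(1*(-19)) = 1/(61936 + (1*(-19))² + 512*(1*(-19))) = 1/(61936 + (-19)² + 512*(-19)) = 1/(61936 + 361 - 9728) = 1/52569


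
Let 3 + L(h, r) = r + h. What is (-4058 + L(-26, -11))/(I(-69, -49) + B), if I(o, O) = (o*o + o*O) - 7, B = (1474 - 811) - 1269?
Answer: -4098/7529 ≈ -0.54430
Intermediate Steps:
L(h, r) = -3 + h + r (L(h, r) = -3 + (r + h) = -3 + (h + r) = -3 + h + r)
B = -606 (B = 663 - 1269 = -606)
I(o, O) = -7 + o² + O*o (I(o, O) = (o² + O*o) - 7 = -7 + o² + O*o)
(-4058 + L(-26, -11))/(I(-69, -49) + B) = (-4058 + (-3 - 26 - 11))/((-7 + (-69)² - 49*(-69)) - 606) = (-4058 - 40)/((-7 + 4761 + 3381) - 606) = -4098/(8135 - 606) = -4098/7529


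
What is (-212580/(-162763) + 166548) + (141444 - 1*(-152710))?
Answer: 74985452206/162763 ≈ 4.6070e+5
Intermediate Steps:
(-212580/(-162763) + 166548) + (141444 - 1*(-152710)) = (-212580*(-1/162763) + 166548) + (141444 + 152710) = (212580/162763 + 166548) + 294154 = 27108064704/162763 + 294154 = 74985452206/162763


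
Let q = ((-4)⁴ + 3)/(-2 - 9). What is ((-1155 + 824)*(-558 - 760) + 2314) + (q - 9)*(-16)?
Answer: 4830020/11 ≈ 4.3909e+5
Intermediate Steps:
q = -259/11 (q = (256 + 3)/(-11) = 259*(-1/11) = -259/11 ≈ -23.545)
((-1155 + 824)*(-558 - 760) + 2314) + (q - 9)*(-16) = ((-1155 + 824)*(-558 - 760) + 2314) + (-259/11 - 9)*(-16) = (-331*(-1318) + 2314) - 358/11*(-16) = (436258 + 2314) + 5728/11 = 438572 + 5728/11 = 4830020/11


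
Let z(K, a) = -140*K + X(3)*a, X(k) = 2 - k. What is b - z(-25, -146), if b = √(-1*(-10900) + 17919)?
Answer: -3646 + √28819 ≈ -3476.2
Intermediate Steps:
z(K, a) = -a - 140*K (z(K, a) = -140*K + (2 - 1*3)*a = -140*K + (2 - 3)*a = -140*K - a = -a - 140*K)
b = √28819 (b = √(10900 + 17919) = √28819 ≈ 169.76)
b - z(-25, -146) = √28819 - (-1*(-146) - 140*(-25)) = √28819 - (146 + 3500) = √28819 - 1*3646 = √28819 - 3646 = -3646 + √28819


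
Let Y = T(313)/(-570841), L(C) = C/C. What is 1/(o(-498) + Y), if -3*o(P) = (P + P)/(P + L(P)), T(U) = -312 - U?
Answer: -283707977/189208587 ≈ -1.4994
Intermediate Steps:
L(C) = 1
Y = 625/570841 (Y = (-312 - 1*313)/(-570841) = (-312 - 313)*(-1/570841) = -625*(-1/570841) = 625/570841 ≈ 0.0010949)
o(P) = -2*P/(3*(1 + P)) (o(P) = -(P + P)/(3*(P + 1)) = -2*P/(3*(1 + P)))
1/(o(-498) + Y) = 1/(-2*(-498)/(3 + 3*(-498)) + 625/570841) = 1/(-2*(-498)/(3 - 1494) + 625/570841) = 1/(-2*(-498)/(-1491) + 625/570841) = 1/(-2*(-498)*(-1/1491) + 625/570841) = 1/(-332/497 + 625/570841) = 1/(-189208587/283707977) = -283707977/189208587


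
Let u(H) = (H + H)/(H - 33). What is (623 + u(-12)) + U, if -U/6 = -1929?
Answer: 182963/15 ≈ 12198.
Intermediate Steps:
U = 11574 (U = -6*(-1929) = 11574)
u(H) = 2*H/(-33 + H) (u(H) = (2*H)/(-33 + H) = 2*H/(-33 + H))
(623 + u(-12)) + U = (623 + 2*(-12)/(-33 - 12)) + 11574 = (623 + 2*(-12)/(-45)) + 11574 = (623 + 2*(-12)*(-1/45)) + 11574 = (623 + 8/15) + 11574 = 9353/15 + 11574 = 182963/15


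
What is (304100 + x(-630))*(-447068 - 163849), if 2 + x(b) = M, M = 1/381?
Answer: -23593887212621/127 ≈ -1.8578e+11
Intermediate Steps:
M = 1/381 ≈ 0.0026247
x(b) = -761/381 (x(b) = -2 + 1/381 = -761/381)
(304100 + x(-630))*(-447068 - 163849) = (304100 - 761/381)*(-447068 - 163849) = (115861339/381)*(-610917) = -23593887212621/127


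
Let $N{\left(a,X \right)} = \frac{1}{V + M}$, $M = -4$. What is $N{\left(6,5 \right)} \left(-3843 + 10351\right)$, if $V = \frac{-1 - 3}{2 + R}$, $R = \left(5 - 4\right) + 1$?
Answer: $- \frac{6508}{5} \approx -1301.6$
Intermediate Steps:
$R = 2$ ($R = 1 + 1 = 2$)
$V = -1$ ($V = \frac{-1 - 3}{2 + 2} = - \frac{4}{4} = \left(-4\right) \frac{1}{4} = -1$)
$N{\left(a,X \right)} = - \frac{1}{5}$ ($N{\left(a,X \right)} = \frac{1}{-1 - 4} = \frac{1}{-5} = - \frac{1}{5}$)
$N{\left(6,5 \right)} \left(-3843 + 10351\right) = - \frac{-3843 + 10351}{5} = \left(- \frac{1}{5}\right) 6508 = - \frac{6508}{5}$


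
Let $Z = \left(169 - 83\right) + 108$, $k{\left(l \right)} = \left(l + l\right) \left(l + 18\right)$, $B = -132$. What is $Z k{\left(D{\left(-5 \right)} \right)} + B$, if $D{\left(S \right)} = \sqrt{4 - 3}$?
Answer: $7240$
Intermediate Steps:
$D{\left(S \right)} = 1$ ($D{\left(S \right)} = \sqrt{1} = 1$)
$k{\left(l \right)} = 2 l \left(18 + l\right)$
$Z = 194$ ($Z = 86 + 108 = 194$)
$Z k{\left(D{\left(-5 \right)} \right)} + B = 194 \cdot 2 \cdot 1 \left(18 + 1\right) - 132 = 194 \cdot 2 \cdot 1 \cdot 19 - 132 = 194 \cdot 38 - 132 = 7372 - 132 = 7240$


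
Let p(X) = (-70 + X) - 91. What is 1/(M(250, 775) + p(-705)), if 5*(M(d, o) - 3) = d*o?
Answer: 1/37887 ≈ 2.6394e-5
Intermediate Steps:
M(d, o) = 3 + d*o/5 (M(d, o) = 3 + (d*o)/5 = 3 + d*o/5)
p(X) = -161 + X
1/(M(250, 775) + p(-705)) = 1/((3 + (1/5)*250*775) + (-161 - 705)) = 1/((3 + 38750) - 866) = 1/(38753 - 866) = 1/37887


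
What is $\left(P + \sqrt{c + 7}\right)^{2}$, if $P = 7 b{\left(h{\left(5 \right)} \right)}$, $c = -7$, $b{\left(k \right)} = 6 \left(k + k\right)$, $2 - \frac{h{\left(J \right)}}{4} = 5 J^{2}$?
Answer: $1708003584$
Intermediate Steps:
$h{\left(J \right)} = 8 - 20 J^{2}$ ($h{\left(J \right)} = 8 - 4 \cdot 5 J^{2} = 8 - 20 J^{2}$)
$b{\left(k \right)} = 12 k$ ($b{\left(k \right)} = 6 \cdot 2 k = 12 k$)
$P = -41328$ ($P = 7 \cdot 12 \left(8 - 20 \cdot 5^{2}\right) = 7 \cdot 12 \left(8 - 500\right) = 7 \cdot 12 \left(-492\right) = 7 \left(-5904\right) = -41328$)
$\left(P + \sqrt{c + 7}\right)^{2} = \left(-41328 + \sqrt{-7 + 7}\right)^{2} = \left(-41328 + \sqrt{0}\right)^{2} = \left(-41328 + 0\right)^{2} = \left(-41328\right)^{2} = 1708003584$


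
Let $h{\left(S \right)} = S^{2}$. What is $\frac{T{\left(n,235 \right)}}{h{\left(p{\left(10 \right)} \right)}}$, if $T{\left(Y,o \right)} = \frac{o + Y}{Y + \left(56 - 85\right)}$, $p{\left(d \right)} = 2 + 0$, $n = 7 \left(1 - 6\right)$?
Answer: $- \frac{25}{32} \approx -0.78125$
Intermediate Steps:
$n = -35$ ($n = 7 \left(-5\right) = -35$)
$p{\left(d \right)} = 2$
$T{\left(Y,o \right)} = \frac{Y + o}{-29 + Y}$ ($T{\left(Y,o \right)} = \frac{Y + o}{Y - 29} = \frac{Y + o}{-29 + Y}$)
$\frac{T{\left(n,235 \right)}}{h{\left(p{\left(10 \right)} \right)}} = \frac{\frac{1}{-29 - 35} \left(-35 + 235\right)}{2^{2}} = \frac{\frac{1}{-64} \cdot 200}{4} = \left(- \frac{1}{64}\right) 200 \cdot \frac{1}{4} = \left(- \frac{25}{8}\right) \frac{1}{4} = - \frac{25}{32}$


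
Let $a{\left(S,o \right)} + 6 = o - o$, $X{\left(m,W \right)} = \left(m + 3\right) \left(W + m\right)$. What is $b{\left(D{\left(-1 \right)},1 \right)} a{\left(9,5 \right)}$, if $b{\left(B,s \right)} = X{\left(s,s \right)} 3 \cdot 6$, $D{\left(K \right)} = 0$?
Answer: $-864$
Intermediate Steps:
$X{\left(m,W \right)} = \left(3 + m\right) \left(W + m\right)$
$b{\left(B,s \right)} = 36 s^{2} + 108 s$ ($b{\left(B,s \right)} = \left(s^{2} + 3 s + 3 s + s s\right) 3 \cdot 6 = \left(s^{2} + 3 s + 3 s + s^{2}\right) 3 \cdot 6 = \left(2 s^{2} + 6 s\right) 3 \cdot 6 = \left(6 s^{2} + 18 s\right) 6 = 36 s^{2} + 108 s$)
$a{\left(S,o \right)} = -6$ ($a{\left(S,o \right)} = -6 + \left(o - o\right) = -6 + 0 = -6$)
$b{\left(D{\left(-1 \right)},1 \right)} a{\left(9,5 \right)} = 36 \cdot 1 \left(3 + 1\right) \left(-6\right) = 36 \cdot 1 \cdot 4 \left(-6\right) = 144 \left(-6\right) = -864$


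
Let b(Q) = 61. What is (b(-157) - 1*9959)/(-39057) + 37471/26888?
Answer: 1729642271/1050164616 ≈ 1.6470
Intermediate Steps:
(b(-157) - 1*9959)/(-39057) + 37471/26888 = (61 - 1*9959)/(-39057) + 37471/26888 = (61 - 9959)*(-1/39057) + 37471*(1/26888) = -9898*(-1/39057) + 37471/26888 = 9898/39057 + 37471/26888 = 1729642271/1050164616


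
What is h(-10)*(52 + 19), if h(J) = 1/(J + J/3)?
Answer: -213/40 ≈ -5.3250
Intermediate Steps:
h(J) = 3/(4*J) (h(J) = 1/(J + J*(1/3)) = 1/(J + J/3) = 1/(4*J/3) = 3/(4*J))
h(-10)*(52 + 19) = ((3/4)/(-10))*(52 + 19) = ((3/4)*(-1/10))*71 = -3/40*71 = -213/40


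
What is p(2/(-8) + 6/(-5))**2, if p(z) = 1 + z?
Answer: 81/400 ≈ 0.20250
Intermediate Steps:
p(2/(-8) + 6/(-5))**2 = (1 + (2/(-8) + 6/(-5)))**2 = (1 + (2*(-1/8) + 6*(-1/5)))**2 = (1 + (-1/4 - 6/5))**2 = (1 - 29/20)**2 = (-9/20)**2 = 81/400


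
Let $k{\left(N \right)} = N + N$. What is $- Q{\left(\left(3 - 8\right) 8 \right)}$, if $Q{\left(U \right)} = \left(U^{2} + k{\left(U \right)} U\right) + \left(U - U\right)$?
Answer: $-4800$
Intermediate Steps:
$k{\left(N \right)} = 2 N$
$Q{\left(U \right)} = 3 U^{2}$ ($Q{\left(U \right)} = \left(U^{2} + 2 U U\right) + \left(U - U\right) = \left(U^{2} + 2 U^{2}\right) + 0 = 3 U^{2} + 0 = 3 U^{2}$)
$- Q{\left(\left(3 - 8\right) 8 \right)} = - 3 \left(\left(3 - 8\right) 8\right)^{2} = - 3 \left(\left(-5\right) 8\right)^{2} = - 3 \left(-40\right)^{2} = - 3 \cdot 1600 = \left(-1\right) 4800 = -4800$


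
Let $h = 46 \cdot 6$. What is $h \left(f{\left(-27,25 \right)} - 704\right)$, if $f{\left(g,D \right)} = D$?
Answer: $-187404$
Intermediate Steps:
$h = 276$
$h \left(f{\left(-27,25 \right)} - 704\right) = 276 \left(25 - 704\right) = 276 \left(-679\right) = -187404$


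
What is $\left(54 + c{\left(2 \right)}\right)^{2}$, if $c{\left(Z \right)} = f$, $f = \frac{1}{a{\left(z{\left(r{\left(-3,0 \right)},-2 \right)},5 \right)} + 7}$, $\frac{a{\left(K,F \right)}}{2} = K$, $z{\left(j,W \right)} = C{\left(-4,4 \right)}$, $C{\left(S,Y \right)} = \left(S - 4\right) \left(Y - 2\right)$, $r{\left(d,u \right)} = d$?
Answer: $\frac{1819801}{625} \approx 2911.7$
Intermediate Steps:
$C{\left(S,Y \right)} = \left(-4 + S\right) \left(-2 + Y\right)$
$z{\left(j,W \right)} = -16$ ($z{\left(j,W \right)} = 8 - 16 - -8 - 16 = 8 - 16 + 8 - 16 = -16$)
$a{\left(K,F \right)} = 2 K$
$f = - \frac{1}{25}$ ($f = \frac{1}{2 \left(-16\right) + 7} = \frac{1}{-32 + 7} = \frac{1}{-25} = - \frac{1}{25} \approx -0.04$)
$c{\left(Z \right)} = - \frac{1}{25}$
$\left(54 + c{\left(2 \right)}\right)^{2} = \left(54 - \frac{1}{25}\right)^{2} = \left(\frac{1349}{25}\right)^{2} = \frac{1819801}{625}$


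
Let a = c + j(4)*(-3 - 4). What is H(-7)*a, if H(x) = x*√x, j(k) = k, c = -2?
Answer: 210*I*√7 ≈ 555.61*I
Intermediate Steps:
H(x) = x^(3/2)
a = -30 (a = -2 + 4*(-3 - 4) = -2 + 4*(-7) = -2 - 28 = -30)
H(-7)*a = (-7)^(3/2)*(-30) = -7*I*√7*(-30) = 210*I*√7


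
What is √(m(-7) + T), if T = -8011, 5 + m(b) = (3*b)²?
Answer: 5*I*√303 ≈ 87.034*I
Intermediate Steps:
m(b) = -5 + 9*b² (m(b) = -5 + (3*b)² = -5 + 9*b²)
√(m(-7) + T) = √((-5 + 9*(-7)²) - 8011) = √((-5 + 9*49) - 8011) = √((-5 + 441) - 8011) = √(436 - 8011) = √(-7575) = 5*I*√303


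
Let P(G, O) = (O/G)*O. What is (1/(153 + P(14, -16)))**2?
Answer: 49/1437601 ≈ 3.4085e-5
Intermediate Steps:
P(G, O) = O**2/G
(1/(153 + P(14, -16)))**2 = (1/(153 + (-16)**2/14))**2 = (1/(153 + (1/14)*256))**2 = (1/(153 + 128/7))**2 = (1/(1199/7))**2 = (7/1199)**2 = 49/1437601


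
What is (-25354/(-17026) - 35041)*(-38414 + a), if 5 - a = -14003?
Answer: 7280098834536/8513 ≈ 8.5517e+8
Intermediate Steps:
a = 14008 (a = 5 - 1*(-14003) = 5 + 14003 = 14008)
(-25354/(-17026) - 35041)*(-38414 + a) = (-25354/(-17026) - 35041)*(-38414 + 14008) = (-25354*(-1/17026) - 35041)*(-24406) = (12677/8513 - 35041)*(-24406) = -298291356/8513*(-24406) = 7280098834536/8513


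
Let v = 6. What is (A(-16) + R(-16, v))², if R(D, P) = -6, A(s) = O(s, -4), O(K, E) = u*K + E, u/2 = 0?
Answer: 100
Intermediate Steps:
u = 0 (u = 2*0 = 0)
O(K, E) = E (O(K, E) = 0*K + E = 0 + E = E)
A(s) = -4
(A(-16) + R(-16, v))² = (-4 - 6)² = (-10)² = 100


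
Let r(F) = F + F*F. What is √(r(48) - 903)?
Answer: 3*√161 ≈ 38.066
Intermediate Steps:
r(F) = F + F²
√(r(48) - 903) = √(48*(1 + 48) - 903) = √(48*49 - 903) = √(2352 - 903) = √1449 = 3*√161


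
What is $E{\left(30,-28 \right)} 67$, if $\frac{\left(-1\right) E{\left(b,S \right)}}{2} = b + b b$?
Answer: $-124620$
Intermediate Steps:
$E{\left(b,S \right)} = - 2 b - 2 b^{2}$ ($E{\left(b,S \right)} = - 2 \left(b + b b\right) = - 2 \left(b + b^{2}\right) = - 2 b - 2 b^{2}$)
$E{\left(30,-28 \right)} 67 = \left(-2\right) 30 \left(1 + 30\right) 67 = \left(-2\right) 30 \cdot 31 \cdot 67 = \left(-1860\right) 67 = -124620$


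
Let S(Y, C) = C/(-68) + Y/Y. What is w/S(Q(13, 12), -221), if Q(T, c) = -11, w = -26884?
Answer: -107536/17 ≈ -6325.6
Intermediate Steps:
S(Y, C) = 1 - C/68 (S(Y, C) = C*(-1/68) + 1 = -C/68 + 1 = 1 - C/68)
w/S(Q(13, 12), -221) = -26884/(1 - 1/68*(-221)) = -26884/(1 + 13/4) = -26884/17/4 = -26884*4/17 = -107536/17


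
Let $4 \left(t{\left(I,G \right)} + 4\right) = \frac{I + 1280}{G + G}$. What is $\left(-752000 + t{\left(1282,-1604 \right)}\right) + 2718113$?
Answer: $\frac{12614554063}{6416} \approx 1.9661 \cdot 10^{6}$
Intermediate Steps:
$t{\left(I,G \right)} = -4 + \frac{1280 + I}{8 G}$ ($t{\left(I,G \right)} = -4 + \frac{\left(I + 1280\right) \frac{1}{G + G}}{4} = -4 + \frac{\left(1280 + I\right) \frac{1}{2 G}}{4} = -4 + \frac{\frac{1}{2} \frac{1}{G} \left(1280 + I\right)}{4} = -4 + \frac{1280 + I}{8 G}$)
$\left(-752000 + t{\left(1282,-1604 \right)}\right) + 2718113 = \left(-752000 + \frac{1280 + 1282 - -51328}{8 \left(-1604\right)}\right) + 2718113 = \left(-752000 + \frac{1}{8} \left(- \frac{1}{1604}\right) \left(1280 + 1282 + 51328\right)\right) + 2718113 = \left(-752000 + \frac{1}{8} \left(- \frac{1}{1604}\right) 53890\right) + 2718113 = \left(-752000 - \frac{26945}{6416}\right) + 2718113 = - \frac{4824858945}{6416} + 2718113 = \frac{12614554063}{6416}$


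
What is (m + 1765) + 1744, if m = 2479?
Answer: 5988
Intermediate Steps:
(m + 1765) + 1744 = (2479 + 1765) + 1744 = 4244 + 1744 = 5988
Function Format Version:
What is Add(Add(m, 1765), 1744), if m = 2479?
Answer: 5988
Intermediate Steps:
Add(Add(m, 1765), 1744) = Add(Add(2479, 1765), 1744) = Add(4244, 1744) = 5988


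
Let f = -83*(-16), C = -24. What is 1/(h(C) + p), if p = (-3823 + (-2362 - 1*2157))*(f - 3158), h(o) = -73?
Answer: 1/15265787 ≈ 6.5506e-8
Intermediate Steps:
f = 1328
p = 15265860 (p = (-3823 + (-2362 - 1*2157))*(1328 - 3158) = (-3823 + (-2362 - 2157))*(-1830) = (-3823 - 4519)*(-1830) = -8342*(-1830) = 15265860)
1/(h(C) + p) = 1/(-73 + 15265860) = 1/15265787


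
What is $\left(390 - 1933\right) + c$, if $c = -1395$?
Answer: $-2938$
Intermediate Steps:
$\left(390 - 1933\right) + c = \left(390 - 1933\right) - 1395 = -1543 - 1395 = -2938$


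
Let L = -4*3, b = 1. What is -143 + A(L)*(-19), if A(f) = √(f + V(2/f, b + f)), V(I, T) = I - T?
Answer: -143 - 19*I*√42/6 ≈ -143.0 - 20.522*I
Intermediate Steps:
L = -12 (L = -2*6 = -12)
A(f) = √(-1 + 2/f) (A(f) = √(f + (2/f - (1 + f))) = √(f + (2/f + (-1 - f))) = √(f + (-1 - f + 2/f)) = √(-1 + 2/f))
-143 + A(L)*(-19) = -143 + √((2 - 1*(-12))/(-12))*(-19) = -143 + √(-(2 + 12)/12)*(-19) = -143 + √(-1/12*14)*(-19) = -143 + √(-7/6)*(-19) = -143 + (I*√42/6)*(-19) = -143 - 19*I*√42/6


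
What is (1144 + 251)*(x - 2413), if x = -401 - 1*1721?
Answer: -6326325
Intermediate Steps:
x = -2122 (x = -401 - 1721 = -2122)
(1144 + 251)*(x - 2413) = (1144 + 251)*(-2122 - 2413) = 1395*(-4535) = -6326325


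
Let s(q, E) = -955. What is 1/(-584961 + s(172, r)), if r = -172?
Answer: -1/585916 ≈ -1.7067e-6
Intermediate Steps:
1/(-584961 + s(172, r)) = 1/(-584961 - 955) = 1/(-585916) = -1/585916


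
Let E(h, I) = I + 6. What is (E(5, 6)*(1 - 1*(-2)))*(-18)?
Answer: -648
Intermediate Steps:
E(h, I) = 6 + I
(E(5, 6)*(1 - 1*(-2)))*(-18) = ((6 + 6)*(1 - 1*(-2)))*(-18) = (12*(1 + 2))*(-18) = (12*3)*(-18) = 36*(-18) = -648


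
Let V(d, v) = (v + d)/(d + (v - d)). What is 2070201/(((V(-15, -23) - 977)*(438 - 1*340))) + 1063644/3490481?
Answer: -3344073178983/156603920546 ≈ -21.354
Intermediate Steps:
V(d, v) = (d + v)/v
2070201/(((V(-15, -23) - 977)*(438 - 1*340))) + 1063644/3490481 = 2070201/((((-15 - 23)/(-23) - 977)*(438 - 1*340))) + 1063644/3490481 = 2070201/(((-1/23*(-38) - 977)*(438 - 340))) + 1063644*(1/3490481) = 2070201/(((38/23 - 977)*98)) + 1063644/3490481 = 2070201/((-22433/23*98)) + 1063644/3490481 = 2070201/(-2198434/23) + 1063644/3490481 = 2070201*(-23/2198434) + 1063644/3490481 = -971727/44866 + 1063644/3490481 = -3344073178983/156603920546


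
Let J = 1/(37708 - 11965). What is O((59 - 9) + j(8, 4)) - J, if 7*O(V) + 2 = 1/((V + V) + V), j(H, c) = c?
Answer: -2772041/9730854 ≈ -0.28487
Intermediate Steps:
O(V) = -2/7 + 1/(21*V) (O(V) = -2/7 + 1/(7*((V + V) + V)) = -2/7 + 1/(7*(2*V + V)) = -2/7 + 1/(7*((3*V))) = -2/7 + (1/(3*V))/7 = -2/7 + 1/(21*V))
J = 1/25743 ≈ 3.8846e-5
O((59 - 9) + j(8, 4)) - J = (1 - 6*((59 - 9) + 4))/(21*((59 - 9) + 4)) - 1*1/25743 = (1 - 6*(50 + 4))/(21*(50 + 4)) - 1/25743 = (1/21)*(1 - 6*54)/54 - 1/25743 = (1/21)*(1/54)*(1 - 324) - 1/25743 = (1/21)*(1/54)*(-323) - 1/25743 = -323/1134 - 1/25743 = -2772041/9730854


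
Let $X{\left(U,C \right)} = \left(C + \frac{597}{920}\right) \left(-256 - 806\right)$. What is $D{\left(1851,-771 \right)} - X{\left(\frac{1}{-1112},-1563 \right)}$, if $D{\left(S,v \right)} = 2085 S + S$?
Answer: $\frac{1012905807}{460} \approx 2.202 \cdot 10^{6}$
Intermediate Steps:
$D{\left(S,v \right)} = 2086 S$
$X{\left(U,C \right)} = - \frac{317007}{460} - 1062 C$ ($X{\left(U,C \right)} = \left(C + 597 \cdot \frac{1}{920}\right) \left(-1062\right) = \left(C + \frac{597}{920}\right) \left(-1062\right) = \left(\frac{597}{920} + C\right) \left(-1062\right) = - \frac{317007}{460} - 1062 C$)
$D{\left(1851,-771 \right)} - X{\left(\frac{1}{-1112},-1563 \right)} = 2086 \cdot 1851 - \left(- \frac{317007}{460} - -1659906\right) = 3861186 - \left(- \frac{317007}{460} + 1659906\right) = 3861186 - \frac{763239753}{460} = \frac{1012905807}{460}$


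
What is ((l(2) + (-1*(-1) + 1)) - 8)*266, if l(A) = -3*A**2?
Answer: -4788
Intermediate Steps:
((l(2) + (-1*(-1) + 1)) - 8)*266 = ((-3*2**2 + (-1*(-1) + 1)) - 8)*266 = ((-3*4 + (1 + 1)) - 8)*266 = ((-12 + 2) - 8)*266 = (-10 - 8)*266 = -18*266 = -4788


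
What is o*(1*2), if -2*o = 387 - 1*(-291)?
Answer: -678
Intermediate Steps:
o = -339 (o = -(387 - 1*(-291))/2 = -(387 + 291)/2 = -½*678 = -339)
o*(1*2) = -339*2 = -678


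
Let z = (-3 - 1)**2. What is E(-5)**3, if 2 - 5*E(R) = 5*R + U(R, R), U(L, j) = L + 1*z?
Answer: 4096/125 ≈ 32.768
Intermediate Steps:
z = 16 (z = (-4)**2 = 16)
U(L, j) = 16 + L (U(L, j) = L + 1*16 = L + 16 = 16 + L)
E(R) = -14/5 - 6*R/5 (E(R) = 2/5 - (5*R + (16 + R))/5 = 2/5 - (16 + 6*R)/5 = 2/5 + (-16/5 - 6*R/5) = -14/5 - 6*R/5)
E(-5)**3 = (-14/5 - 6/5*(-5))**3 = (-14/5 + 6)**3 = (16/5)**3 = 4096/125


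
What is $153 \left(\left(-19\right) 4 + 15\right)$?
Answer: $-9333$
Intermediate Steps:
$153 \left(\left(-19\right) 4 + 15\right) = 153 \left(-76 + 15\right) = 153 \left(-61\right) = -9333$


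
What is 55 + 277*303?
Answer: 83986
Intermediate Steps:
55 + 277*303 = 55 + 83931 = 83986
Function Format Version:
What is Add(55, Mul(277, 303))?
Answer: 83986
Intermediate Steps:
Add(55, Mul(277, 303)) = Add(55, 83931) = 83986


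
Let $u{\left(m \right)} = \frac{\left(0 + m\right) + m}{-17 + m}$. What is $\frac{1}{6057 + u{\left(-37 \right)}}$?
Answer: $\frac{27}{163576} \approx 0.00016506$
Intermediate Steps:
$u{\left(m \right)} = \frac{2 m}{-17 + m}$ ($u{\left(m \right)} = \frac{m + m}{-17 + m} = \frac{2 m}{-17 + m}$)
$\frac{1}{6057 + u{\left(-37 \right)}} = \frac{1}{6057 + 2 \left(-37\right) \frac{1}{-17 - 37}} = \frac{1}{6057 + 2 \left(-37\right) \frac{1}{-54}} = \frac{1}{6057 + 2 \left(-37\right) \left(- \frac{1}{54}\right)} = \frac{1}{6057 + \frac{37}{27}} = \frac{1}{\frac{163576}{27}} = \frac{27}{163576}$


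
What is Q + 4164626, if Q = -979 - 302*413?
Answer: 4038921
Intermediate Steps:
Q = -125705 (Q = -979 - 124726 = -125705)
Q + 4164626 = -125705 + 4164626 = 4038921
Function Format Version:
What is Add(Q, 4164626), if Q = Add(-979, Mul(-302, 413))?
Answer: 4038921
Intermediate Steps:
Q = -125705 (Q = Add(-979, -124726) = -125705)
Add(Q, 4164626) = Add(-125705, 4164626) = 4038921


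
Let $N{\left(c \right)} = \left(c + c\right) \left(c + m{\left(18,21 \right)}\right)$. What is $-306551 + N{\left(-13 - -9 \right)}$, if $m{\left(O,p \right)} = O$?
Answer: $-306663$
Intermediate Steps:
$N{\left(c \right)} = 2 c \left(18 + c\right)$ ($N{\left(c \right)} = \left(c + c\right) \left(c + 18\right) = 2 c \left(18 + c\right)$)
$-306551 + N{\left(-13 - -9 \right)} = -306551 + 2 \left(-13 - -9\right) \left(18 - 4\right) = -306551 + 2 \left(-13 + 9\right) \left(18 + \left(-13 + 9\right)\right) = -306551 + 2 \left(-4\right) \left(18 - 4\right) = -306551 + 2 \left(-4\right) 14 = -306551 - 112 = -306663$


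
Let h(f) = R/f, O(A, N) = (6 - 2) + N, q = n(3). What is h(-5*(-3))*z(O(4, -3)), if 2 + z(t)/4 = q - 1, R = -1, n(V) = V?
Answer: 0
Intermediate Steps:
q = 3
O(A, N) = 4 + N
h(f) = -1/f
z(t) = 0 (z(t) = -8 + 4*(3 - 1) = -8 + 4*2 = -8 + 8 = 0)
h(-5*(-3))*z(O(4, -3)) = -1/((-5*(-3)))*0 = -1/15*0 = 0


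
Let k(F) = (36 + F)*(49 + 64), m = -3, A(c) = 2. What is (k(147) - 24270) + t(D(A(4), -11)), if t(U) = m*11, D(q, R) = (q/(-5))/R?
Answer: -3624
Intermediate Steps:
k(F) = 4068 + 113*F (k(F) = (36 + F)*113 = 4068 + 113*F)
D(q, R) = -q/(5*R) (D(q, R) = (q*(-1/5))/R = (-q/5)/R = -q/(5*R))
t(U) = -33 (t(U) = -3*11 = -33)
(k(147) - 24270) + t(D(A(4), -11)) = ((4068 + 113*147) - 24270) - 33 = ((4068 + 16611) - 24270) - 33 = (20679 - 24270) - 33 = -3591 - 33 = -3624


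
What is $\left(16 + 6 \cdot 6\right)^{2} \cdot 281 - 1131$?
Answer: $758693$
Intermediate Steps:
$\left(16 + 6 \cdot 6\right)^{2} \cdot 281 - 1131 = \left(16 + 36\right)^{2} \cdot 281 - 1131 = 52^{2} \cdot 281 - 1131 = 2704 \cdot 281 - 1131 = 759824 - 1131 = 758693$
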